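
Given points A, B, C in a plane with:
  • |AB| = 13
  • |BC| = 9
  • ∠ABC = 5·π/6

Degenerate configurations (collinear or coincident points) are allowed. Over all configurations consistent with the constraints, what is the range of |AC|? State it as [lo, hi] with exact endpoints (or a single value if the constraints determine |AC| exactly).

|AB| ∈ {13}
|BC| ∈ {9}
|AC| ∈ {√(117·√(3) + 250)}

|AC| = √(117·√(3) + 250)  (≈ 21.2756)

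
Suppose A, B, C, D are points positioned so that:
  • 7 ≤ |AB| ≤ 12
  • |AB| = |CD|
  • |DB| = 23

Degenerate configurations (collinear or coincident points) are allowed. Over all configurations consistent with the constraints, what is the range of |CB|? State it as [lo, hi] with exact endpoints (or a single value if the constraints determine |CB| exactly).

|AB| ∈ [7, 12]
|BD| ∈ {23}
|CD| ∈ [7, 12]
|AD| ∈ [11, 35]
|BC| ∈ [11, 35]
|AC| ∈ [0, 47]

|CB| ∈ [11, 35]  (≈ [11.0000, 35.0000])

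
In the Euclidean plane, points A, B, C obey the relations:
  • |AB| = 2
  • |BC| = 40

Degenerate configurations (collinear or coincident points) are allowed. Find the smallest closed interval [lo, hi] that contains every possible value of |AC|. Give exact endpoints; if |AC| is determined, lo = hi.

|AC| ∈ [38, 42]  (≈ [38.0000, 42.0000])

|AB| ∈ {2}
|BC| ∈ {40}
|AC| ∈ [38, 42]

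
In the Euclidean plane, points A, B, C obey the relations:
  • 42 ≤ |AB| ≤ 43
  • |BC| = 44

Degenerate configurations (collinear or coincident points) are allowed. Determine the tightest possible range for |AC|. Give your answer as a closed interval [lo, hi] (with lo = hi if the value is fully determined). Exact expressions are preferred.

|AC| ∈ [1, 87]  (≈ [1.0000, 87.0000])

|AB| ∈ [42, 43]
|BC| ∈ {44}
|AC| ∈ [1, 87]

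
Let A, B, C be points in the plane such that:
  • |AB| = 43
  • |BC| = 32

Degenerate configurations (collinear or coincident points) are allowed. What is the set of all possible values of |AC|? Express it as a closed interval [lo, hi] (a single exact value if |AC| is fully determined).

|AC| ∈ [11, 75]  (≈ [11.0000, 75.0000])

|AB| ∈ {43}
|BC| ∈ {32}
|AC| ∈ [11, 75]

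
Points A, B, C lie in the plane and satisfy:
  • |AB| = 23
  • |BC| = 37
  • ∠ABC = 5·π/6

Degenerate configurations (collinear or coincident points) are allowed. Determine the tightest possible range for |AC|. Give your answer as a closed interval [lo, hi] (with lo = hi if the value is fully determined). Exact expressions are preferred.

|AB| ∈ {23}
|BC| ∈ {37}
|AC| ∈ {√(851·√(3) + 1898)}

|AC| = √(851·√(3) + 1898)  (≈ 58.0687)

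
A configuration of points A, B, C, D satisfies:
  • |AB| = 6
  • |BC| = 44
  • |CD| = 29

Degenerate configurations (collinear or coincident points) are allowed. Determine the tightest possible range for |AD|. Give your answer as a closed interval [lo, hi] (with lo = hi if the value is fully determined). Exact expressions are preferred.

|AD| ∈ [9, 79]  (≈ [9.0000, 79.0000])

|AB| ∈ {6}
|BC| ∈ {44}
|CD| ∈ {29}
|AC| ∈ [38, 50]
|BD| ∈ [15, 73]
|AD| ∈ [9, 79]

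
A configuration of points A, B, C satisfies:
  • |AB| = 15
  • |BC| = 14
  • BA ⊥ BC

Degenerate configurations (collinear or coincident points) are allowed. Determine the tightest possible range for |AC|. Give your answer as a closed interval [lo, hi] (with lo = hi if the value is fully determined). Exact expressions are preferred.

|AC| = √(421)  (≈ 20.5183)

|AB| ∈ {15}
|BC| ∈ {14}
|AC| ∈ {√(421)}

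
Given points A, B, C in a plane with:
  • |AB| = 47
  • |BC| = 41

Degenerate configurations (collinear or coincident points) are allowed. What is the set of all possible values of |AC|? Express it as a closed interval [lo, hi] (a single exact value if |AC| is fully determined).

|AB| ∈ {47}
|BC| ∈ {41}
|AC| ∈ [6, 88]

|AC| ∈ [6, 88]  (≈ [6.0000, 88.0000])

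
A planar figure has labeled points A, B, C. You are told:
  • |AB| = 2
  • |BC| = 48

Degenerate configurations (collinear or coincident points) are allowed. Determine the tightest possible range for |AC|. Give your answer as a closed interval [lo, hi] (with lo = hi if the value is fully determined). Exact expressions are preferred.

|AC| ∈ [46, 50]  (≈ [46.0000, 50.0000])

|AB| ∈ {2}
|BC| ∈ {48}
|AC| ∈ [46, 50]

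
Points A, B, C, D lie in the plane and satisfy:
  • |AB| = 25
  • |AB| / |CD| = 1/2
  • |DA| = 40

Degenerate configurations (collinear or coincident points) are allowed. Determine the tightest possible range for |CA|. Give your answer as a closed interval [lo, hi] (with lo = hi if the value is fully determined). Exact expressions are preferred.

|CA| ∈ [10, 90]  (≈ [10.0000, 90.0000])

|AB| ∈ {25}
|AD| ∈ {40}
|CD| ∈ {50}
|BD| ∈ [15, 65]
|AC| ∈ [10, 90]
|BC| ∈ [0, 115]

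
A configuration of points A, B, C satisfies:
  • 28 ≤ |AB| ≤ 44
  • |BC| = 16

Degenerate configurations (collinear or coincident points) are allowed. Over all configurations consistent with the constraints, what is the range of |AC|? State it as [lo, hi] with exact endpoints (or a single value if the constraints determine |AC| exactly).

|AB| ∈ [28, 44]
|BC| ∈ {16}
|AC| ∈ [12, 60]

|AC| ∈ [12, 60]  (≈ [12.0000, 60.0000])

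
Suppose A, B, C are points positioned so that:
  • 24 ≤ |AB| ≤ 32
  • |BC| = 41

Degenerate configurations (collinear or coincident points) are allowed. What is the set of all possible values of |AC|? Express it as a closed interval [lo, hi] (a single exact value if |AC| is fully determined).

|AC| ∈ [9, 73]  (≈ [9.0000, 73.0000])

|AB| ∈ [24, 32]
|BC| ∈ {41}
|AC| ∈ [9, 73]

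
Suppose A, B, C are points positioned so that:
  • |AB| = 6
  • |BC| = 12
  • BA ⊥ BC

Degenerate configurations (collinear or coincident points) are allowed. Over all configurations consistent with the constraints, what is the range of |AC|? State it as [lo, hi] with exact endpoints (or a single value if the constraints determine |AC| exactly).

|AB| ∈ {6}
|BC| ∈ {12}
|AC| ∈ {6·√(5)}

|AC| = 6·√(5)  (≈ 13.4164)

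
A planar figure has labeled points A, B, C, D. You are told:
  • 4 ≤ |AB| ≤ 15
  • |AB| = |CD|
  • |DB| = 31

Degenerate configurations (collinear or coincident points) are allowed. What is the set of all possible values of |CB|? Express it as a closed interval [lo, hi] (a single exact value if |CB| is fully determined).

|AB| ∈ [4, 15]
|BD| ∈ {31}
|CD| ∈ [4, 15]
|AD| ∈ [16, 46]
|BC| ∈ [16, 46]
|AC| ∈ [1, 61]

|CB| ∈ [16, 46]  (≈ [16.0000, 46.0000])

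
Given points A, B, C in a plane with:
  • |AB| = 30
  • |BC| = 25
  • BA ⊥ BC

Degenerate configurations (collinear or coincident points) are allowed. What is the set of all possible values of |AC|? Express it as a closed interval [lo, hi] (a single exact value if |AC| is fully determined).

|AB| ∈ {30}
|BC| ∈ {25}
|AC| ∈ {5·√(61)}

|AC| = 5·√(61)  (≈ 39.0512)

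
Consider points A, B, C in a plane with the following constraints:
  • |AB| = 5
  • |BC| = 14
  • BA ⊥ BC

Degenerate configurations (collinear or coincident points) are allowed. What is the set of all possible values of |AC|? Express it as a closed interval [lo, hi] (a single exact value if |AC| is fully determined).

|AC| = √(221)  (≈ 14.8661)

|AB| ∈ {5}
|BC| ∈ {14}
|AC| ∈ {√(221)}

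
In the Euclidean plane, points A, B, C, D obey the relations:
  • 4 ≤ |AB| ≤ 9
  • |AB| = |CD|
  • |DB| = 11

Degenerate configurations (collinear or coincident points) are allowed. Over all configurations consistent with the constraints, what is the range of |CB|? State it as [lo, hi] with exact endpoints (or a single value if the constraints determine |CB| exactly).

|CB| ∈ [2, 20]  (≈ [2.0000, 20.0000])

|AB| ∈ [4, 9]
|BD| ∈ {11}
|CD| ∈ [4, 9]
|AD| ∈ [2, 20]
|BC| ∈ [2, 20]
|AC| ∈ [0, 29]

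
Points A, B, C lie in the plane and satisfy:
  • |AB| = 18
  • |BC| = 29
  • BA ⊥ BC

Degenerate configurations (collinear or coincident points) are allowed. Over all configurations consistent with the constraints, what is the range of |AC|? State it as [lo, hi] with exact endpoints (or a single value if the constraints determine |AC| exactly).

|AB| ∈ {18}
|BC| ∈ {29}
|AC| ∈ {√(1165)}

|AC| = √(1165)  (≈ 34.1321)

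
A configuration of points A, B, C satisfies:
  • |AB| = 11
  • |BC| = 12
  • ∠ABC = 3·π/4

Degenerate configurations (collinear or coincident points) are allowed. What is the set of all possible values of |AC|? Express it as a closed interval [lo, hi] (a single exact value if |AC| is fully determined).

|AC| = √(132·√(2) + 265)  (≈ 21.2527)

|AB| ∈ {11}
|BC| ∈ {12}
|AC| ∈ {√(132·√(2) + 265)}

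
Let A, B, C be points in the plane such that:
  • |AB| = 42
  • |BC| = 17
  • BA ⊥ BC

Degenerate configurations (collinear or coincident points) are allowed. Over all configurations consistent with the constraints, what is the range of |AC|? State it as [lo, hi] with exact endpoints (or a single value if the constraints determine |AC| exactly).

|AC| = √(2053)  (≈ 45.3100)

|AB| ∈ {42}
|BC| ∈ {17}
|AC| ∈ {√(2053)}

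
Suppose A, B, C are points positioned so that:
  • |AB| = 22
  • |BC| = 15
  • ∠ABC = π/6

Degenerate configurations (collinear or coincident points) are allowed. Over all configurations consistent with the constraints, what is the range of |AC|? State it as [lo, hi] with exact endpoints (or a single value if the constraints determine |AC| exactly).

|AB| ∈ {22}
|BC| ∈ {15}
|AC| ∈ {√(709 - 330·√(3))}

|AC| = √(709 - 330·√(3))  (≈ 11.7228)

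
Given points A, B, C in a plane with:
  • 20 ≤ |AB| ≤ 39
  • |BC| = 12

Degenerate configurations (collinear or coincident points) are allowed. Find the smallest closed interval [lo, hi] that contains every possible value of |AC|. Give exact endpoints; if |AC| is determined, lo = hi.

|AB| ∈ [20, 39]
|BC| ∈ {12}
|AC| ∈ [8, 51]

|AC| ∈ [8, 51]  (≈ [8.0000, 51.0000])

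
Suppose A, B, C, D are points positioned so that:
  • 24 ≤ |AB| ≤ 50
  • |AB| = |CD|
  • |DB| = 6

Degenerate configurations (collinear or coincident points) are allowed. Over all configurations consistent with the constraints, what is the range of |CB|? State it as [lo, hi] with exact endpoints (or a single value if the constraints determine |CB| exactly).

|AB| ∈ [24, 50]
|BD| ∈ {6}
|CD| ∈ [24, 50]
|AD| ∈ [18, 56]
|BC| ∈ [18, 56]
|AC| ∈ [0, 106]

|CB| ∈ [18, 56]  (≈ [18.0000, 56.0000])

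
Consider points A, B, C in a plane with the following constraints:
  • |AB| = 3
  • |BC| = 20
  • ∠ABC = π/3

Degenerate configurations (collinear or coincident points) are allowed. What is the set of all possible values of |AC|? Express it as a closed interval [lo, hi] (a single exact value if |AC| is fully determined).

|AB| ∈ {3}
|BC| ∈ {20}
|AC| ∈ {√(349)}

|AC| = √(349)  (≈ 18.6815)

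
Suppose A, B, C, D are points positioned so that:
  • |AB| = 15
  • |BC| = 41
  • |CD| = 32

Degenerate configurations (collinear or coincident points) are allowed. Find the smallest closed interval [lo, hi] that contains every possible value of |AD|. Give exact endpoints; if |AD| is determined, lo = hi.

|AB| ∈ {15}
|BC| ∈ {41}
|CD| ∈ {32}
|AC| ∈ [26, 56]
|BD| ∈ [9, 73]
|AD| ∈ [0, 88]

|AD| ∈ [0, 88]  (≈ [0.0000, 88.0000])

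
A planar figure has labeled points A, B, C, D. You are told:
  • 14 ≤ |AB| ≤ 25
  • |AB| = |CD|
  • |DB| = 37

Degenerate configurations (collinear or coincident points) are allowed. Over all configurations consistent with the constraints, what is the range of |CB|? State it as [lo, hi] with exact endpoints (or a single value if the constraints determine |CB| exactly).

|CB| ∈ [12, 62]  (≈ [12.0000, 62.0000])

|AB| ∈ [14, 25]
|BD| ∈ {37}
|CD| ∈ [14, 25]
|AD| ∈ [12, 62]
|BC| ∈ [12, 62]
|AC| ∈ [0, 87]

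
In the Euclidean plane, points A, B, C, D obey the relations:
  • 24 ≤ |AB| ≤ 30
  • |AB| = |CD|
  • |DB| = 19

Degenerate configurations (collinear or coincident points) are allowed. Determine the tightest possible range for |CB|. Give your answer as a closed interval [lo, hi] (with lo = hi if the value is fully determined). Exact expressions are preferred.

|CB| ∈ [5, 49]  (≈ [5.0000, 49.0000])

|AB| ∈ [24, 30]
|BD| ∈ {19}
|CD| ∈ [24, 30]
|AD| ∈ [5, 49]
|BC| ∈ [5, 49]
|AC| ∈ [0, 79]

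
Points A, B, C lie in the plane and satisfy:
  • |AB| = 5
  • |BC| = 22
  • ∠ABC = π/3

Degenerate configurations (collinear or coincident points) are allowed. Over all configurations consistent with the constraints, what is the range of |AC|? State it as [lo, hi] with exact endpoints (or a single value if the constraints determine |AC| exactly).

|AC| = √(399)  (≈ 19.9750)

|AB| ∈ {5}
|BC| ∈ {22}
|AC| ∈ {√(399)}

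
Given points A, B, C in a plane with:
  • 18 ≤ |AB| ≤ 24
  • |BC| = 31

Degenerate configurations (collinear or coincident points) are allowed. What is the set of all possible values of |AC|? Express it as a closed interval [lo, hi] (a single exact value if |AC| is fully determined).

|AC| ∈ [7, 55]  (≈ [7.0000, 55.0000])

|AB| ∈ [18, 24]
|BC| ∈ {31}
|AC| ∈ [7, 55]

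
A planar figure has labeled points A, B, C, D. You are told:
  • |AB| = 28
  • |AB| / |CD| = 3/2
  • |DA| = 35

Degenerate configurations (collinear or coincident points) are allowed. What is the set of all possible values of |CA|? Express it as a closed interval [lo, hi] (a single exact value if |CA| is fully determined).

|AB| ∈ {28}
|AD| ∈ {35}
|CD| ∈ {56/3}
|BD| ∈ [7, 63]
|AC| ∈ [49/3, 161/3]
|BC| ∈ [0, 245/3]

|CA| ∈ [49/3, 161/3]  (≈ [16.3333, 53.6667])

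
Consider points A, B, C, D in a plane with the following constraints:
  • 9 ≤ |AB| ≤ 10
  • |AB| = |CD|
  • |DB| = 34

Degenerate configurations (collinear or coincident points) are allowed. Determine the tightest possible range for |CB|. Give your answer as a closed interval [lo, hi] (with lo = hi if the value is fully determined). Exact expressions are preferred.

|AB| ∈ [9, 10]
|BD| ∈ {34}
|CD| ∈ [9, 10]
|AD| ∈ [24, 44]
|BC| ∈ [24, 44]
|AC| ∈ [14, 54]

|CB| ∈ [24, 44]  (≈ [24.0000, 44.0000])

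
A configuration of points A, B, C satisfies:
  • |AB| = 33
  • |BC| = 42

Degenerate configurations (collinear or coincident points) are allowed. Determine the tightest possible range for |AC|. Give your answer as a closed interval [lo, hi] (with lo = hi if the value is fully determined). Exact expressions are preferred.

|AC| ∈ [9, 75]  (≈ [9.0000, 75.0000])

|AB| ∈ {33}
|BC| ∈ {42}
|AC| ∈ [9, 75]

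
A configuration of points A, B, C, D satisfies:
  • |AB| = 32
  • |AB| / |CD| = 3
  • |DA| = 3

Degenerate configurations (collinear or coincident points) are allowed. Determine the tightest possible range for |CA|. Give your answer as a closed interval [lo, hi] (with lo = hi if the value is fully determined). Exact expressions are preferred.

|AB| ∈ {32}
|AD| ∈ {3}
|CD| ∈ {32/3}
|BD| ∈ [29, 35]
|AC| ∈ [23/3, 41/3]
|BC| ∈ [55/3, 137/3]

|CA| ∈ [23/3, 41/3]  (≈ [7.6667, 13.6667])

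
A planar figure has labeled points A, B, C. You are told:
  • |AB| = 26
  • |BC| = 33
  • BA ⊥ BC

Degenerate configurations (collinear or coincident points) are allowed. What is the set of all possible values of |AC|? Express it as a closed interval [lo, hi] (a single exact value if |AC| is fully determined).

|AC| = √(1765)  (≈ 42.0119)

|AB| ∈ {26}
|BC| ∈ {33}
|AC| ∈ {√(1765)}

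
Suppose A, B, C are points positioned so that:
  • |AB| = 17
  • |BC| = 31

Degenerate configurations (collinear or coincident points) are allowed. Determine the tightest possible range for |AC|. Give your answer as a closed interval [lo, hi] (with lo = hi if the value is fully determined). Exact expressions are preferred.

|AB| ∈ {17}
|BC| ∈ {31}
|AC| ∈ [14, 48]

|AC| ∈ [14, 48]  (≈ [14.0000, 48.0000])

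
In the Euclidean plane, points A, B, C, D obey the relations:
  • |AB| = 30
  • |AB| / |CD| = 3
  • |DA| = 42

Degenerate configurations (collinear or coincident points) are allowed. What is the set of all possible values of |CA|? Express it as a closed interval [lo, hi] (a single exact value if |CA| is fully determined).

|CA| ∈ [32, 52]  (≈ [32.0000, 52.0000])

|AB| ∈ {30}
|AD| ∈ {42}
|CD| ∈ {10}
|BD| ∈ [12, 72]
|AC| ∈ [32, 52]
|BC| ∈ [2, 82]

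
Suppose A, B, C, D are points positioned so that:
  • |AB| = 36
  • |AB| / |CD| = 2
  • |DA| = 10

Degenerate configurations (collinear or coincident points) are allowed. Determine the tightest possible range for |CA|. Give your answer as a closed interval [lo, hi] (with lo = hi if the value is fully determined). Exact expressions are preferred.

|CA| ∈ [8, 28]  (≈ [8.0000, 28.0000])

|AB| ∈ {36}
|AD| ∈ {10}
|CD| ∈ {18}
|BD| ∈ [26, 46]
|AC| ∈ [8, 28]
|BC| ∈ [8, 64]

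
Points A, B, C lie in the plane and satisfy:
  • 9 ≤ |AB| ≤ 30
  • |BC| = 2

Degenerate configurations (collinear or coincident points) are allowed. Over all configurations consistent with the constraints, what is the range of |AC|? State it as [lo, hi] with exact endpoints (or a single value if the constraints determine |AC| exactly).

|AB| ∈ [9, 30]
|BC| ∈ {2}
|AC| ∈ [7, 32]

|AC| ∈ [7, 32]  (≈ [7.0000, 32.0000])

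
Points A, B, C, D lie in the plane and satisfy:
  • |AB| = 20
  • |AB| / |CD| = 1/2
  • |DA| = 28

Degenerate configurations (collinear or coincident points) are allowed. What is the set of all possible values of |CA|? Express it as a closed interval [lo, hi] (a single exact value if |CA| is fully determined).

|CA| ∈ [12, 68]  (≈ [12.0000, 68.0000])

|AB| ∈ {20}
|AD| ∈ {28}
|CD| ∈ {40}
|BD| ∈ [8, 48]
|AC| ∈ [12, 68]
|BC| ∈ [0, 88]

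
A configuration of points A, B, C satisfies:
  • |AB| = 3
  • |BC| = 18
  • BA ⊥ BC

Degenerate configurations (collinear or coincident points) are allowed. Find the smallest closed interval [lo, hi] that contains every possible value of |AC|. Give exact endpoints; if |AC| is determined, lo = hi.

|AB| ∈ {3}
|BC| ∈ {18}
|AC| ∈ {3·√(37)}

|AC| = 3·√(37)  (≈ 18.2483)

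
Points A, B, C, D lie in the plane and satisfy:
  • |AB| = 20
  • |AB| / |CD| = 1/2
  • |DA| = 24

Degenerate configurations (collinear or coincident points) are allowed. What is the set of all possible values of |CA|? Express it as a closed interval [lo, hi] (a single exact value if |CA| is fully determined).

|CA| ∈ [16, 64]  (≈ [16.0000, 64.0000])

|AB| ∈ {20}
|AD| ∈ {24}
|CD| ∈ {40}
|BD| ∈ [4, 44]
|AC| ∈ [16, 64]
|BC| ∈ [0, 84]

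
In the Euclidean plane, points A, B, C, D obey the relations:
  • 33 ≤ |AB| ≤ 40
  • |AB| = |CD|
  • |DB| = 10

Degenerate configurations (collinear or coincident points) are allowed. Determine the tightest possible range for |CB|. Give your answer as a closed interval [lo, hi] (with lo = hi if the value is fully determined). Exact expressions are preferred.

|CB| ∈ [23, 50]  (≈ [23.0000, 50.0000])

|AB| ∈ [33, 40]
|BD| ∈ {10}
|CD| ∈ [33, 40]
|AD| ∈ [23, 50]
|BC| ∈ [23, 50]
|AC| ∈ [0, 90]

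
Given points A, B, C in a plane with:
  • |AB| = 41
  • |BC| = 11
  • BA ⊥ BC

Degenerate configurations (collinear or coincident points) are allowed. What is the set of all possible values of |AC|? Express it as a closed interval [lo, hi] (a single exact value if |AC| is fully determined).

|AB| ∈ {41}
|BC| ∈ {11}
|AC| ∈ {√(1802)}

|AC| = √(1802)  (≈ 42.4500)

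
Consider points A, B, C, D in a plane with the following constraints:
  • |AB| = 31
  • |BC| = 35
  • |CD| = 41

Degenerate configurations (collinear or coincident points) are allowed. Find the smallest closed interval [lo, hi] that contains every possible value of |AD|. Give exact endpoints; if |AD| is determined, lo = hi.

|AD| ∈ [0, 107]  (≈ [0.0000, 107.0000])

|AB| ∈ {31}
|BC| ∈ {35}
|CD| ∈ {41}
|AC| ∈ [4, 66]
|BD| ∈ [6, 76]
|AD| ∈ [0, 107]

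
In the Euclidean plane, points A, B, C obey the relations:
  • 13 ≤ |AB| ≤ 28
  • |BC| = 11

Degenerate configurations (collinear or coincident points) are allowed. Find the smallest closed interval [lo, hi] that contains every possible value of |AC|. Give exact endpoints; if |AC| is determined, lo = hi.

|AB| ∈ [13, 28]
|BC| ∈ {11}
|AC| ∈ [2, 39]

|AC| ∈ [2, 39]  (≈ [2.0000, 39.0000])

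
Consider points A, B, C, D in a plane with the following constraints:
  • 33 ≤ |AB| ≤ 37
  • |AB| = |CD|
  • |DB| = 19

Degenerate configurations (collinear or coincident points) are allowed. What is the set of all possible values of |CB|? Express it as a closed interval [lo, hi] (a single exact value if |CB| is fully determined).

|CB| ∈ [14, 56]  (≈ [14.0000, 56.0000])

|AB| ∈ [33, 37]
|BD| ∈ {19}
|CD| ∈ [33, 37]
|AD| ∈ [14, 56]
|BC| ∈ [14, 56]
|AC| ∈ [0, 93]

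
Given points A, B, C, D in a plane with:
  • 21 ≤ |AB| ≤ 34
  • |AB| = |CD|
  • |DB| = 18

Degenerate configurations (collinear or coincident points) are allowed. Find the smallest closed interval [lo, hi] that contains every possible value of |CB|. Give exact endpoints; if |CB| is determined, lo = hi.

|AB| ∈ [21, 34]
|BD| ∈ {18}
|CD| ∈ [21, 34]
|AD| ∈ [3, 52]
|BC| ∈ [3, 52]
|AC| ∈ [0, 86]

|CB| ∈ [3, 52]  (≈ [3.0000, 52.0000])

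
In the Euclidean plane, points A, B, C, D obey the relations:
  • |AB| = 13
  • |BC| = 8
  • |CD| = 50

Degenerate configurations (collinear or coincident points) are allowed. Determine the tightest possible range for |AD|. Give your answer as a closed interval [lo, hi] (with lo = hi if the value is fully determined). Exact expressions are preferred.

|AB| ∈ {13}
|BC| ∈ {8}
|CD| ∈ {50}
|AC| ∈ [5, 21]
|BD| ∈ [42, 58]
|AD| ∈ [29, 71]

|AD| ∈ [29, 71]  (≈ [29.0000, 71.0000])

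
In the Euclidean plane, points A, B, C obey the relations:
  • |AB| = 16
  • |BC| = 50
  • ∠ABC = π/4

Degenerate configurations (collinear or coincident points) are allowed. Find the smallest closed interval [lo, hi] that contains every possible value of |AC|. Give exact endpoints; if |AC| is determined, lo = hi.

|AB| ∈ {16}
|BC| ∈ {50}
|AC| ∈ {2·√(689 - 200·√(2))}

|AC| = 2·√(689 - 200·√(2))  (≈ 40.3067)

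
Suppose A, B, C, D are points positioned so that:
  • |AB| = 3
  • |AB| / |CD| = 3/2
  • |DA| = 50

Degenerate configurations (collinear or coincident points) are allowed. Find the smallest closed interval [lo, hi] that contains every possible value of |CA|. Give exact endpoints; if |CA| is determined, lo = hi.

|AB| ∈ {3}
|AD| ∈ {50}
|CD| ∈ {2}
|BD| ∈ [47, 53]
|AC| ∈ [48, 52]
|BC| ∈ [45, 55]

|CA| ∈ [48, 52]  (≈ [48.0000, 52.0000])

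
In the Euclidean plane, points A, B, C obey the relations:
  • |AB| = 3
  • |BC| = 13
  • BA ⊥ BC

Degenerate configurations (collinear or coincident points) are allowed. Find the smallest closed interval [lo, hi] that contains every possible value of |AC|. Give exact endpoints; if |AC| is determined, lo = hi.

|AB| ∈ {3}
|BC| ∈ {13}
|AC| ∈ {√(178)}

|AC| = √(178)  (≈ 13.3417)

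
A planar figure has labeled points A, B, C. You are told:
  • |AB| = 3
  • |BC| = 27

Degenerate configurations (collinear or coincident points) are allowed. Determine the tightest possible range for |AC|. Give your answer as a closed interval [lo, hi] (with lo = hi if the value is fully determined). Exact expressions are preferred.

|AB| ∈ {3}
|BC| ∈ {27}
|AC| ∈ [24, 30]

|AC| ∈ [24, 30]  (≈ [24.0000, 30.0000])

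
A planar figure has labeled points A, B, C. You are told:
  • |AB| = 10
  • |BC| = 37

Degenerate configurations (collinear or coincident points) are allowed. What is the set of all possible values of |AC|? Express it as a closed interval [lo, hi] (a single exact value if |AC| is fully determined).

|AB| ∈ {10}
|BC| ∈ {37}
|AC| ∈ [27, 47]

|AC| ∈ [27, 47]  (≈ [27.0000, 47.0000])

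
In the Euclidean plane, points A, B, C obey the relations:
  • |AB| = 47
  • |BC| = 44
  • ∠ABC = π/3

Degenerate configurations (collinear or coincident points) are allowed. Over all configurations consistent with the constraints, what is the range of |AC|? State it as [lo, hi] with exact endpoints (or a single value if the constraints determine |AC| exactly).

|AC| = √(2077)  (≈ 45.5741)

|AB| ∈ {47}
|BC| ∈ {44}
|AC| ∈ {√(2077)}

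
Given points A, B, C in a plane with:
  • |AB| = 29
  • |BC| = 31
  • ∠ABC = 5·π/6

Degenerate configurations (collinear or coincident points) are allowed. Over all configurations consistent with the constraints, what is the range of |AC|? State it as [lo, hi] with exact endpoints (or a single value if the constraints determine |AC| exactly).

|AB| ∈ {29}
|BC| ∈ {31}
|AC| ∈ {√(899·√(3) + 1802)}

|AC| = √(899·√(3) + 1802)  (≈ 57.9579)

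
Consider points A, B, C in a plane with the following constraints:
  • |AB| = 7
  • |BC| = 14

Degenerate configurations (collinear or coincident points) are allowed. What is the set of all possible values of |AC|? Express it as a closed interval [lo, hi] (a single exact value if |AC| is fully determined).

|AB| ∈ {7}
|BC| ∈ {14}
|AC| ∈ [7, 21]

|AC| ∈ [7, 21]  (≈ [7.0000, 21.0000])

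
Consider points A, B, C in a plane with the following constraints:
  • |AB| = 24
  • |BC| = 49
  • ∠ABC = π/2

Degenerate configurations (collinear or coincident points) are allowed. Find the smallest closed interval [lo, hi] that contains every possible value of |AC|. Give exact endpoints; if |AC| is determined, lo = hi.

|AB| ∈ {24}
|BC| ∈ {49}
|AC| ∈ {√(2977)}

|AC| = √(2977)  (≈ 54.5619)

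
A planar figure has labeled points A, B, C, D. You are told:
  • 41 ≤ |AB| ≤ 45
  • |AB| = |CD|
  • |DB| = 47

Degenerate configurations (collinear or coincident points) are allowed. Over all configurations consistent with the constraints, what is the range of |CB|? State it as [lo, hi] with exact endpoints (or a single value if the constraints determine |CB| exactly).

|AB| ∈ [41, 45]
|BD| ∈ {47}
|CD| ∈ [41, 45]
|AD| ∈ [2, 92]
|BC| ∈ [2, 92]
|AC| ∈ [0, 137]

|CB| ∈ [2, 92]  (≈ [2.0000, 92.0000])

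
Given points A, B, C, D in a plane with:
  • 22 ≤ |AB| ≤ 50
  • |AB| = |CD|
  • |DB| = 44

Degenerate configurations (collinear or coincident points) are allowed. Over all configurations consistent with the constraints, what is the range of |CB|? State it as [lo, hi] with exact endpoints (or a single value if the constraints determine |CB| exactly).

|AB| ∈ [22, 50]
|BD| ∈ {44}
|CD| ∈ [22, 50]
|AD| ∈ [0, 94]
|BC| ∈ [0, 94]
|AC| ∈ [0, 144]

|CB| ∈ [0, 94]  (≈ [0.0000, 94.0000])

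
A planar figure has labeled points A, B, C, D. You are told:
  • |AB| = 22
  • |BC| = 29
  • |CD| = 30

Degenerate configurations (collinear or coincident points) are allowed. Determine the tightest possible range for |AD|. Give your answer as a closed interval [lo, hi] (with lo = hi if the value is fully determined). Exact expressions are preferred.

|AD| ∈ [0, 81]  (≈ [0.0000, 81.0000])

|AB| ∈ {22}
|BC| ∈ {29}
|CD| ∈ {30}
|AC| ∈ [7, 51]
|BD| ∈ [1, 59]
|AD| ∈ [0, 81]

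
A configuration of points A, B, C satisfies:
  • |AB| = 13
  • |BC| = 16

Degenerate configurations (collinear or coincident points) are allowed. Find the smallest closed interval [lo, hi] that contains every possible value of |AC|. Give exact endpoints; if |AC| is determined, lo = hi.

|AC| ∈ [3, 29]  (≈ [3.0000, 29.0000])

|AB| ∈ {13}
|BC| ∈ {16}
|AC| ∈ [3, 29]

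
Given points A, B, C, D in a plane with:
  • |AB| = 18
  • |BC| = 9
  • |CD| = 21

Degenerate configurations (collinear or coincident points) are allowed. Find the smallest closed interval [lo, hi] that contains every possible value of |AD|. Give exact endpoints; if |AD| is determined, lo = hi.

|AB| ∈ {18}
|BC| ∈ {9}
|CD| ∈ {21}
|AC| ∈ [9, 27]
|BD| ∈ [12, 30]
|AD| ∈ [0, 48]

|AD| ∈ [0, 48]  (≈ [0.0000, 48.0000])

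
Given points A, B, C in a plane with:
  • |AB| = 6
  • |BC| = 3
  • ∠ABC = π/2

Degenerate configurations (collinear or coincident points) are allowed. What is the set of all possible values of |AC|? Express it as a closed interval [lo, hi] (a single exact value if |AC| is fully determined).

|AC| = 3·√(5)  (≈ 6.7082)

|AB| ∈ {6}
|BC| ∈ {3}
|AC| ∈ {3·√(5)}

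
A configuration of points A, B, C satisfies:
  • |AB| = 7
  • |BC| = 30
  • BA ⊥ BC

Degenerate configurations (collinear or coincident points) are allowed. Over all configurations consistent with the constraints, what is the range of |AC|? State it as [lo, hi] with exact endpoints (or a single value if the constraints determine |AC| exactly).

|AB| ∈ {7}
|BC| ∈ {30}
|AC| ∈ {√(949)}

|AC| = √(949)  (≈ 30.8058)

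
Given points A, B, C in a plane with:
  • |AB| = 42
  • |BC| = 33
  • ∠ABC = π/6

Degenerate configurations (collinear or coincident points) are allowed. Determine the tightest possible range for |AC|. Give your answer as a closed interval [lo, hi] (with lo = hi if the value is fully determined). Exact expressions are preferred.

|AC| = 3·√(317 - 154·√(3))  (≈ 21.2692)

|AB| ∈ {42}
|BC| ∈ {33}
|AC| ∈ {3·√(317 - 154·√(3))}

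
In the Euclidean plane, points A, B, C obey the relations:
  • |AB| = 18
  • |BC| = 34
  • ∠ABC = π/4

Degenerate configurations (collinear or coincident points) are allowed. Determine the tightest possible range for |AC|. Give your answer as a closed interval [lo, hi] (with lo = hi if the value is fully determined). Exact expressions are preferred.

|AC| = 2·√(370 - 153·√(2))  (≈ 24.7891)

|AB| ∈ {18}
|BC| ∈ {34}
|AC| ∈ {2·√(370 - 153·√(2))}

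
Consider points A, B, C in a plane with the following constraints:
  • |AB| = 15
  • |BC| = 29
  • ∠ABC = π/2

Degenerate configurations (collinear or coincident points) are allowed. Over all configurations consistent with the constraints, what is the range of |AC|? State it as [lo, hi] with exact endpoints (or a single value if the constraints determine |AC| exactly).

|AC| = √(1066)  (≈ 32.6497)

|AB| ∈ {15}
|BC| ∈ {29}
|AC| ∈ {√(1066)}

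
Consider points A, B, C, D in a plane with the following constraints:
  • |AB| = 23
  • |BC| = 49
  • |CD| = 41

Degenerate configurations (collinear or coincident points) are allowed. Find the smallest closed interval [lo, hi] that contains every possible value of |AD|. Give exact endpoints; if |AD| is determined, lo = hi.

|AD| ∈ [0, 113]  (≈ [0.0000, 113.0000])

|AB| ∈ {23}
|BC| ∈ {49}
|CD| ∈ {41}
|AC| ∈ [26, 72]
|BD| ∈ [8, 90]
|AD| ∈ [0, 113]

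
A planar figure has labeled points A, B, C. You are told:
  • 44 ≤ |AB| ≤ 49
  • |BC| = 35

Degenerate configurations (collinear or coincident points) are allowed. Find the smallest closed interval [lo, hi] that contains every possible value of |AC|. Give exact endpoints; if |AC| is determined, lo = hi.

|AC| ∈ [9, 84]  (≈ [9.0000, 84.0000])

|AB| ∈ [44, 49]
|BC| ∈ {35}
|AC| ∈ [9, 84]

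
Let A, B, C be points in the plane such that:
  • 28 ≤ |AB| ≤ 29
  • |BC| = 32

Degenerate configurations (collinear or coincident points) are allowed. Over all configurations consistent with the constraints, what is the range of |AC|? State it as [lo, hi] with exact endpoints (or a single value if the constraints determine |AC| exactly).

|AC| ∈ [3, 61]  (≈ [3.0000, 61.0000])

|AB| ∈ [28, 29]
|BC| ∈ {32}
|AC| ∈ [3, 61]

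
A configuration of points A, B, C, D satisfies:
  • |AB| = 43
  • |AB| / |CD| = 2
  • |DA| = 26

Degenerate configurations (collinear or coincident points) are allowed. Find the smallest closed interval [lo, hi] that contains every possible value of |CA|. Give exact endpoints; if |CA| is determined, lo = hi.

|CA| ∈ [9/2, 95/2]  (≈ [4.5000, 47.5000])

|AB| ∈ {43}
|AD| ∈ {26}
|CD| ∈ {43/2}
|BD| ∈ [17, 69]
|AC| ∈ [9/2, 95/2]
|BC| ∈ [0, 181/2]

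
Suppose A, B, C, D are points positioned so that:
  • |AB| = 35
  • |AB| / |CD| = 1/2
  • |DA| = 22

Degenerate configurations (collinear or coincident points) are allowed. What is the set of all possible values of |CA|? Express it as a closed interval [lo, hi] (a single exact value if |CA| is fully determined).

|AB| ∈ {35}
|AD| ∈ {22}
|CD| ∈ {70}
|BD| ∈ [13, 57]
|AC| ∈ [48, 92]
|BC| ∈ [13, 127]

|CA| ∈ [48, 92]  (≈ [48.0000, 92.0000])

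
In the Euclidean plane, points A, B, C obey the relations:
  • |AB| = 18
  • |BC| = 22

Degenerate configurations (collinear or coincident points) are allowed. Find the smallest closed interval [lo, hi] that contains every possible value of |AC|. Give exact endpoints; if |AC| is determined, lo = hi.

|AB| ∈ {18}
|BC| ∈ {22}
|AC| ∈ [4, 40]

|AC| ∈ [4, 40]  (≈ [4.0000, 40.0000])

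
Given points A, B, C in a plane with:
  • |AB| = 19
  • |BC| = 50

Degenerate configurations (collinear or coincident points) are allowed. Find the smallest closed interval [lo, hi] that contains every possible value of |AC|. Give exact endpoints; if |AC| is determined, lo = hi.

|AB| ∈ {19}
|BC| ∈ {50}
|AC| ∈ [31, 69]

|AC| ∈ [31, 69]  (≈ [31.0000, 69.0000])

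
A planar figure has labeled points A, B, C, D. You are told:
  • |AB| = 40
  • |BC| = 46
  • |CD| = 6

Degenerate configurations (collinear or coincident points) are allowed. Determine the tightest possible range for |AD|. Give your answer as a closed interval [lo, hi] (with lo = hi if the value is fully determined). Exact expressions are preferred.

|AD| ∈ [0, 92]  (≈ [0.0000, 92.0000])

|AB| ∈ {40}
|BC| ∈ {46}
|CD| ∈ {6}
|AC| ∈ [6, 86]
|BD| ∈ [40, 52]
|AD| ∈ [0, 92]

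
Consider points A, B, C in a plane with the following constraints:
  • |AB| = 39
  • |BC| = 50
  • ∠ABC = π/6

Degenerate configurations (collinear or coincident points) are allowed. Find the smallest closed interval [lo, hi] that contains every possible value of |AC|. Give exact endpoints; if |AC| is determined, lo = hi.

|AC| = √(4021 - 1950·√(3))  (≈ 25.3673)

|AB| ∈ {39}
|BC| ∈ {50}
|AC| ∈ {√(4021 - 1950·√(3))}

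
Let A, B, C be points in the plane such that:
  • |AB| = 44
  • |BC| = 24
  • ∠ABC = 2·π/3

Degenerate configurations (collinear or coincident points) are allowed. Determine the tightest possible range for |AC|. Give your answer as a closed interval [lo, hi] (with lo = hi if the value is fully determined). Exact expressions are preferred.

|AB| ∈ {44}
|BC| ∈ {24}
|AC| ∈ {4·√(223)}

|AC| = 4·√(223)  (≈ 59.7327)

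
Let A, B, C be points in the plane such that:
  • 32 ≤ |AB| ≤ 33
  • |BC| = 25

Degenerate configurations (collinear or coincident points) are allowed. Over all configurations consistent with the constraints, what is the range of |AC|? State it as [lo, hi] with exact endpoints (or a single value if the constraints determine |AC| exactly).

|AC| ∈ [7, 58]  (≈ [7.0000, 58.0000])

|AB| ∈ [32, 33]
|BC| ∈ {25}
|AC| ∈ [7, 58]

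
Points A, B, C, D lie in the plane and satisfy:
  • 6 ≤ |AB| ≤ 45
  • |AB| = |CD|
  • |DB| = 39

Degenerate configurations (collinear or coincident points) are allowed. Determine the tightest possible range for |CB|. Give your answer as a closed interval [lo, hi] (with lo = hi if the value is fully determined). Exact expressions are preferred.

|AB| ∈ [6, 45]
|BD| ∈ {39}
|CD| ∈ [6, 45]
|AD| ∈ [0, 84]
|BC| ∈ [0, 84]
|AC| ∈ [0, 129]

|CB| ∈ [0, 84]  (≈ [0.0000, 84.0000])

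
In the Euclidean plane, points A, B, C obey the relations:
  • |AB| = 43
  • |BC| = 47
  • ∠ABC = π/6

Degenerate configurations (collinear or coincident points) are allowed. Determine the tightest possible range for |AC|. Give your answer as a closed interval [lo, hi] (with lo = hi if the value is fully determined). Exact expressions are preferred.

|AB| ∈ {43}
|BC| ∈ {47}
|AC| ∈ {√(4058 - 2021·√(3))}

|AC| = √(4058 - 2021·√(3))  (≈ 23.6120)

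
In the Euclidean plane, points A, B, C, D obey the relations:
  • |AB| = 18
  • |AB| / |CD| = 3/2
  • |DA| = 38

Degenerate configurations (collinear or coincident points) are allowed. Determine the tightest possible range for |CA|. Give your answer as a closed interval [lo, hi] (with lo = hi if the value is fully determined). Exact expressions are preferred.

|CA| ∈ [26, 50]  (≈ [26.0000, 50.0000])

|AB| ∈ {18}
|AD| ∈ {38}
|CD| ∈ {12}
|BD| ∈ [20, 56]
|AC| ∈ [26, 50]
|BC| ∈ [8, 68]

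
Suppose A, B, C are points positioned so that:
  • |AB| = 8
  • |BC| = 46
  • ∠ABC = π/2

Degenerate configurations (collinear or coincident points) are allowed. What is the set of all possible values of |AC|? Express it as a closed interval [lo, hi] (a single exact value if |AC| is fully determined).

|AB| ∈ {8}
|BC| ∈ {46}
|AC| ∈ {2·√(545)}

|AC| = 2·√(545)  (≈ 46.6905)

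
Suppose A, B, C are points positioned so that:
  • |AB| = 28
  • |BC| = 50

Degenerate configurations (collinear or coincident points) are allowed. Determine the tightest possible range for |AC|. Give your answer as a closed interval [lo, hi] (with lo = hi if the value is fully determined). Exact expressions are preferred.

|AC| ∈ [22, 78]  (≈ [22.0000, 78.0000])

|AB| ∈ {28}
|BC| ∈ {50}
|AC| ∈ [22, 78]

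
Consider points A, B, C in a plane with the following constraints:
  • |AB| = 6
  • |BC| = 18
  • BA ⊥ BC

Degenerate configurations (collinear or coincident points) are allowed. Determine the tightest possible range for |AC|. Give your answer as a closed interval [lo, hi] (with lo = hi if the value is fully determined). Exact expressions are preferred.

|AB| ∈ {6}
|BC| ∈ {18}
|AC| ∈ {6·√(10)}

|AC| = 6·√(10)  (≈ 18.9737)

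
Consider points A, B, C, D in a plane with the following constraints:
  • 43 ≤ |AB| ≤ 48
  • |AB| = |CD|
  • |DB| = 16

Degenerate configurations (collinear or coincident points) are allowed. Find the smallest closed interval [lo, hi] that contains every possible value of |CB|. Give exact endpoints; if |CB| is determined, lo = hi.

|AB| ∈ [43, 48]
|BD| ∈ {16}
|CD| ∈ [43, 48]
|AD| ∈ [27, 64]
|BC| ∈ [27, 64]
|AC| ∈ [0, 112]

|CB| ∈ [27, 64]  (≈ [27.0000, 64.0000])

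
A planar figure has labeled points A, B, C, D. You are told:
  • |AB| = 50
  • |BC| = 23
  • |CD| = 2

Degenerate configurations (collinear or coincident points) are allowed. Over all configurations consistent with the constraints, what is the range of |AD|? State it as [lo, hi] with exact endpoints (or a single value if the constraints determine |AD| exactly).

|AB| ∈ {50}
|BC| ∈ {23}
|CD| ∈ {2}
|AC| ∈ [27, 73]
|BD| ∈ [21, 25]
|AD| ∈ [25, 75]

|AD| ∈ [25, 75]  (≈ [25.0000, 75.0000])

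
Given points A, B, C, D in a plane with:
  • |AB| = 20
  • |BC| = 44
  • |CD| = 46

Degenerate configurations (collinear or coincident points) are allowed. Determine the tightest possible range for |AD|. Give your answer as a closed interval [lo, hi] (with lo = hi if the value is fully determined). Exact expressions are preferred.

|AD| ∈ [0, 110]  (≈ [0.0000, 110.0000])

|AB| ∈ {20}
|BC| ∈ {44}
|CD| ∈ {46}
|AC| ∈ [24, 64]
|BD| ∈ [2, 90]
|AD| ∈ [0, 110]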